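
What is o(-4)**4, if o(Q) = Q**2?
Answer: 65536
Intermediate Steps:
o(-4)**4 = ((-4)**2)**4 = 16**4 = 65536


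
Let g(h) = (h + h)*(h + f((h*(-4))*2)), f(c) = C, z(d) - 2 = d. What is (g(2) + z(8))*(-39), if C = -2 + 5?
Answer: -1170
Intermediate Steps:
z(d) = 2 + d
C = 3
f(c) = 3
g(h) = 2*h*(3 + h) (g(h) = (h + h)*(h + 3) = (2*h)*(3 + h) = 2*h*(3 + h))
(g(2) + z(8))*(-39) = (2*2*(3 + 2) + (2 + 8))*(-39) = (2*2*5 + 10)*(-39) = (20 + 10)*(-39) = 30*(-39) = -1170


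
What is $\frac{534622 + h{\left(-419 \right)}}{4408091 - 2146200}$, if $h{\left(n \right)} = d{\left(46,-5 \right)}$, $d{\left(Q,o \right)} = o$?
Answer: $\frac{534617}{2261891} \approx 0.23636$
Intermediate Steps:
$h{\left(n \right)} = -5$
$\frac{534622 + h{\left(-419 \right)}}{4408091 - 2146200} = \frac{534622 - 5}{4408091 - 2146200} = \frac{534617}{2261891}$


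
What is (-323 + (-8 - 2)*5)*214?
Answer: -79822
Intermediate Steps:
(-323 + (-8 - 2)*5)*214 = (-323 - 10*5)*214 = (-323 - 50)*214 = -373*214 = -79822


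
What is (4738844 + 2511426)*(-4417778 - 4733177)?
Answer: -66346894507850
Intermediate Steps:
(4738844 + 2511426)*(-4417778 - 4733177) = 7250270*(-9150955) = -66346894507850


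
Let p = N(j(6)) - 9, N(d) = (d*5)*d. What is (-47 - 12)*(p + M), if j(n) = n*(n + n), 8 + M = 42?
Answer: -1530755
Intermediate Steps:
M = 34 (M = -8 + 42 = 34)
j(n) = 2*n**2 (j(n) = n*(2*n) = 2*n**2)
N(d) = 5*d**2 (N(d) = (5*d)*d = 5*d**2)
p = 25911 (p = 5*(2*6**2)**2 - 9 = 5*(2*36)**2 - 1*9 = 5*72**2 - 9 = 5*5184 - 9 = 25920 - 9 = 25911)
(-47 - 12)*(p + M) = (-47 - 12)*(25911 + 34) = -59*25945 = -1530755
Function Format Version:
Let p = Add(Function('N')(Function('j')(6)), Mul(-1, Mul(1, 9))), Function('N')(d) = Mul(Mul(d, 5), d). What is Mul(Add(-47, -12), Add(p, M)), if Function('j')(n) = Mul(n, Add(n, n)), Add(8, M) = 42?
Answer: -1530755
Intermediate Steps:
M = 34 (M = Add(-8, 42) = 34)
Function('j')(n) = Mul(2, Pow(n, 2)) (Function('j')(n) = Mul(n, Mul(2, n)) = Mul(2, Pow(n, 2)))
Function('N')(d) = Mul(5, Pow(d, 2)) (Function('N')(d) = Mul(Mul(5, d), d) = Mul(5, Pow(d, 2)))
p = 25911 (p = Add(Mul(5, Pow(Mul(2, Pow(6, 2)), 2)), Mul(-1, Mul(1, 9))) = Add(Mul(5, Pow(Mul(2, 36), 2)), Mul(-1, 9)) = Add(Mul(5, Pow(72, 2)), -9) = Add(Mul(5, 5184), -9) = Add(25920, -9) = 25911)
Mul(Add(-47, -12), Add(p, M)) = Mul(Add(-47, -12), Add(25911, 34)) = Mul(-59, 25945) = -1530755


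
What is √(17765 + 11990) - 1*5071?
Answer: -5071 + √29755 ≈ -4898.5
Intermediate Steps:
√(17765 + 11990) - 1*5071 = √29755 - 5071 = -5071 + √29755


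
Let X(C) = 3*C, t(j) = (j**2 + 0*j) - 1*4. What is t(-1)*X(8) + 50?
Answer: -22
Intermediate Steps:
t(j) = -4 + j**2 (t(j) = (j**2 + 0) - 4 = j**2 - 4 = -4 + j**2)
t(-1)*X(8) + 50 = (-4 + (-1)**2)*(3*8) + 50 = (-4 + 1)*24 + 50 = -3*24 + 50 = -72 + 50 = -22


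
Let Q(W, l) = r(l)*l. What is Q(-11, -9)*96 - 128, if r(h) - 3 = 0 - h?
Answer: -10496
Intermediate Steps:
r(h) = 3 - h (r(h) = 3 + (0 - h) = 3 - h)
Q(W, l) = l*(3 - l) (Q(W, l) = (3 - l)*l = l*(3 - l))
Q(-11, -9)*96 - 128 = -9*(3 - 1*(-9))*96 - 128 = -9*(3 + 9)*96 - 128 = -9*12*96 - 128 = -108*96 - 128 = -10368 - 128 = -10496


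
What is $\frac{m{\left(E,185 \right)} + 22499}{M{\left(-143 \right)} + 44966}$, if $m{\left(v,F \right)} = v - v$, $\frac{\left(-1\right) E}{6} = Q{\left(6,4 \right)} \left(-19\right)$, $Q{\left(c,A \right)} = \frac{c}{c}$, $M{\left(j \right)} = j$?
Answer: $\frac{22499}{44823} \approx 0.50195$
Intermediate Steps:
$Q{\left(c,A \right)} = 1$
$E = 114$ ($E = - 6 \cdot 1 \left(-19\right) = \left(-6\right) \left(-19\right) = 114$)
$m{\left(v,F \right)} = 0$
$\frac{m{\left(E,185 \right)} + 22499}{M{\left(-143 \right)} + 44966} = \frac{0 + 22499}{-143 + 44966} = \frac{22499}{44823}$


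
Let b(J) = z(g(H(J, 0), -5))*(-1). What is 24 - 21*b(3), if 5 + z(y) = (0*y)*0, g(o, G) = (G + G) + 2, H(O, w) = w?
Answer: -81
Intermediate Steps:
g(o, G) = 2 + 2*G (g(o, G) = 2*G + 2 = 2 + 2*G)
z(y) = -5 (z(y) = -5 + (0*y)*0 = -5 + 0*0 = -5 + 0 = -5)
b(J) = 5 (b(J) = -5*(-1) = 5)
24 - 21*b(3) = 24 - 21*5 = 24 - 105 = -81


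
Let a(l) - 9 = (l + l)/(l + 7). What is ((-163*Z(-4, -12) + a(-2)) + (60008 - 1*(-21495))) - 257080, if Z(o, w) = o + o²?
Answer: -887624/5 ≈ -1.7752e+5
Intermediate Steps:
a(l) = 9 + 2*l/(7 + l) (a(l) = 9 + (l + l)/(l + 7) = 9 + (2*l)/(7 + l) = 9 + 2*l/(7 + l))
((-163*Z(-4, -12) + a(-2)) + (60008 - 1*(-21495))) - 257080 = ((-(-652)*(1 - 4) + (63 + 11*(-2))/(7 - 2)) + (60008 - 1*(-21495))) - 257080 = ((-(-652)*(-3) + (63 - 22)/5) + (60008 + 21495)) - 257080 = ((-163*12 + (⅕)*41) + 81503) - 257080 = ((-1956 + 41/5) + 81503) - 257080 = (-9739/5 + 81503) - 257080 = 397776/5 - 257080 = -887624/5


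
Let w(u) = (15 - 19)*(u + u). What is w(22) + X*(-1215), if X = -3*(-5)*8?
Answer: -145976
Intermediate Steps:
X = 120 (X = 15*8 = 120)
w(u) = -8*u
w(22) + X*(-1215) = -8*22 + 120*(-1215) = -176 - 145800 = -145976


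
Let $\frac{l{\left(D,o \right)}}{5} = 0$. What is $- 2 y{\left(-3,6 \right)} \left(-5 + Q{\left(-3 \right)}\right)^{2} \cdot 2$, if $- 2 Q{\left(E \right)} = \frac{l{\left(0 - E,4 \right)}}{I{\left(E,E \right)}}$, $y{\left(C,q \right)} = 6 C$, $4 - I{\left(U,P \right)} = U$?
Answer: $1800$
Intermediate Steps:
$I{\left(U,P \right)} = 4 - U$
$l{\left(D,o \right)} = 0$ ($l{\left(D,o \right)} = 5 \cdot 0 = 0$)
$Q{\left(E \right)} = 0$ ($Q{\left(E \right)} = - \frac{0 \frac{1}{4 - E}}{2} = \left(- \frac{1}{2}\right) 0 = 0$)
$- 2 y{\left(-3,6 \right)} \left(-5 + Q{\left(-3 \right)}\right)^{2} \cdot 2 = - 2 \cdot 6 \left(-3\right) \left(-5 + 0\right)^{2} \cdot 2 = \left(-2\right) \left(-18\right) \left(-5\right)^{2} \cdot 2 = 36 \cdot 25 \cdot 2 = 900 \cdot 2 = 1800$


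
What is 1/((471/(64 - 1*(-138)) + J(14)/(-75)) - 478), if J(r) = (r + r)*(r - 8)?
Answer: -5050/2413437 ≈ -0.0020925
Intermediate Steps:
J(r) = 2*r*(-8 + r) (J(r) = (2*r)*(-8 + r) = 2*r*(-8 + r))
1/((471/(64 - 1*(-138)) + J(14)/(-75)) - 478) = 1/((471/(64 - 1*(-138)) + (2*14*(-8 + 14))/(-75)) - 478) = 1/((471/(64 + 138) + (2*14*6)*(-1/75)) - 478) = 1/((471/202 + 168*(-1/75)) - 478) = 1/((471*(1/202) - 56/25) - 478) = 1/((471/202 - 56/25) - 478) = 1/(463/5050 - 478) = 1/(-2413437/5050) = -5050/2413437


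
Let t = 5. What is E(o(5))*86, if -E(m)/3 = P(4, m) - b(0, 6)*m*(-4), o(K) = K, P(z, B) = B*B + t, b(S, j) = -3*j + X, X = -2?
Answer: 95460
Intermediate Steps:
b(S, j) = -2 - 3*j (b(S, j) = -3*j - 2 = -2 - 3*j)
P(z, B) = 5 + B² (P(z, B) = B*B + 5 = B² + 5 = 5 + B²)
E(m) = -15 - 3*m² + 240*m (E(m) = -3*((5 + m²) - (-2 - 3*6)*m*(-4)) = -3*((5 + m²) - (-2 - 18)*m*(-4)) = -3*((5 + m²) - (-20*m)*(-4)) = -3*((5 + m²) - 80*m) = -3*(5 + m² - 80*m) = -15 - 3*m² + 240*m)
E(o(5))*86 = (-15 - 3*5² + 240*5)*86 = (-15 - 3*25 + 1200)*86 = (-15 - 75 + 1200)*86 = 1110*86 = 95460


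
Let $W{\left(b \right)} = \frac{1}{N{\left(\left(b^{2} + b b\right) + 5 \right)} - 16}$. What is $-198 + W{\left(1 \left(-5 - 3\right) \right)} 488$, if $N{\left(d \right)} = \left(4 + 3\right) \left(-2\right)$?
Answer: $- \frac{3214}{15} \approx -214.27$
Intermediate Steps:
$N{\left(d \right)} = -14$ ($N{\left(d \right)} = 7 \left(-2\right) = -14$)
$W{\left(b \right)} = - \frac{1}{30}$ ($W{\left(b \right)} = \frac{1}{-14 - 16} = \frac{1}{-30} = - \frac{1}{30}$)
$-198 + W{\left(1 \left(-5 - 3\right) \right)} 488 = -198 - \frac{244}{15} = - \frac{3214}{15}$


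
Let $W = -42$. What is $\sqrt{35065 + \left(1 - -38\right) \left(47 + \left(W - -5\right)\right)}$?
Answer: $\sqrt{35455} \approx 188.29$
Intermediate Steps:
$\sqrt{35065 + \left(1 - -38\right) \left(47 + \left(W - -5\right)\right)} = \sqrt{35065 + \left(1 - -38\right) \left(47 - 37\right)} = \sqrt{35065 + \left(1 + 38\right) \left(47 + \left(-42 + 5\right)\right)} = \sqrt{35065 + 39 \left(47 - 37\right)} = \sqrt{35065 + 39 \cdot 10} = \sqrt{35065 + 390} = \sqrt{35455}$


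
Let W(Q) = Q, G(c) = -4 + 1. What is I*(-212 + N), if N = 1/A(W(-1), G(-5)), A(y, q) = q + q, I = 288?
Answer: -61104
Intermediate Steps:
G(c) = -3
A(y, q) = 2*q
N = -1/6 (N = 1/(2*(-3)) = 1/(-6) = -1/6 ≈ -0.16667)
I*(-212 + N) = 288*(-212 - 1/6) = 288*(-1273/6) = -61104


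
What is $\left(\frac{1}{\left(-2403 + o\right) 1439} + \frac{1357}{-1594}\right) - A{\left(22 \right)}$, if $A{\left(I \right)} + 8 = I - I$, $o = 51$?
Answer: $\frac{19283347483}{2697468816} \approx 7.1487$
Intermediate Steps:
$A{\left(I \right)} = -8$ ($A{\left(I \right)} = -8 + \left(I - I\right) = -8 + 0 = -8$)
$\left(\frac{1}{\left(-2403 + o\right) 1439} + \frac{1357}{-1594}\right) - A{\left(22 \right)} = \left(\frac{1}{\left(-2403 + 51\right) 1439} + \frac{1357}{-1594}\right) - -8 = \left(\frac{1}{-2352} \cdot \frac{1}{1439} + 1357 \left(- \frac{1}{1594}\right)\right) + 8 = \left(\left(- \frac{1}{2352}\right) \frac{1}{1439} - \frac{1357}{1594}\right) + 8 = \left(- \frac{1}{3384528} - \frac{1357}{1594}\right) + 8 = - \frac{2296403045}{2697468816} + 8 = \frac{19283347483}{2697468816}$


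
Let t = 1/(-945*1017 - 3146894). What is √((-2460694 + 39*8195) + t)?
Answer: 2*I*√9032894330755773642/4107959 ≈ 1463.2*I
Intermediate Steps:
t = -1/4107959 (t = 1/(-961065 - 3146894) = 1/(-4107959) = -1/4107959 ≈ -2.4343e-7)
√((-2460694 + 39*8195) + t) = √((-2460694 + 39*8195) - 1/4107959) = √((-2460694 + 319605) - 1/4107959) = √(-2141089 - 1/4107959) = √(-8795505827352/4107959) = 2*I*√9032894330755773642/4107959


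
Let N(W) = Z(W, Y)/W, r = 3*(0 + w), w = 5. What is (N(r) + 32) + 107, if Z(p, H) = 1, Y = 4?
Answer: 2086/15 ≈ 139.07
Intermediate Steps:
r = 15 (r = 3*(0 + 5) = 3*5 = 15)
N(W) = 1/W
(N(r) + 32) + 107 = (1/15 + 32) + 107 = 481/15 + 107 = 2086/15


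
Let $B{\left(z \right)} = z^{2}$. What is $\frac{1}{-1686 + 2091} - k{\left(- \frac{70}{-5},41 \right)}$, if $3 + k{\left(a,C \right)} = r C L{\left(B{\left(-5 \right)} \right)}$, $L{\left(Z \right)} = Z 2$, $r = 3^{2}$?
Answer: $- \frac{7471034}{405} \approx -18447.0$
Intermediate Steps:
$r = 9$
$L{\left(Z \right)} = 2 Z$
$k{\left(a,C \right)} = -3 + 450 C$ ($k{\left(a,C \right)} = -3 + 9 C 2 \left(-5\right)^{2} = -3 + 9 C 2 \cdot 25 = -3 + 9 C 50 = -3 + 450 C$)
$\frac{1}{-1686 + 2091} - k{\left(- \frac{70}{-5},41 \right)} = \frac{1}{-1686 + 2091} - \left(-3 + 450 \cdot 41\right) = \frac{1}{405} - \left(-3 + 18450\right) = \frac{1}{405} - 18447 = - \frac{7471034}{405}$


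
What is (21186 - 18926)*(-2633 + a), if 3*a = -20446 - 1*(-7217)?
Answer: -47749280/3 ≈ -1.5916e+7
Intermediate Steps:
a = -13229/3 (a = (-20446 - 1*(-7217))/3 = (-20446 + 7217)/3 = (⅓)*(-13229) = -13229/3 ≈ -4409.7)
(21186 - 18926)*(-2633 + a) = (21186 - 18926)*(-2633 - 13229/3) = 2260*(-21128/3) = -47749280/3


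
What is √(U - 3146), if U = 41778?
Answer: 2*√9658 ≈ 196.55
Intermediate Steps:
√(U - 3146) = √(41778 - 3146) = √38632 = 2*√9658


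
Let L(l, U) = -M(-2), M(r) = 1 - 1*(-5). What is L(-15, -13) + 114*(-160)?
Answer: -18246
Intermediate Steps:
M(r) = 6 (M(r) = 1 + 5 = 6)
L(l, U) = -6 (L(l, U) = -1*6 = -6)
L(-15, -13) + 114*(-160) = -6 + 114*(-160) = -6 - 18240 = -18246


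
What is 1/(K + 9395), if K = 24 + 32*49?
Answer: 1/10987 ≈ 9.1017e-5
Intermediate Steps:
K = 1592 (K = 24 + 1568 = 1592)
1/(K + 9395) = 1/(1592 + 9395) = 1/10987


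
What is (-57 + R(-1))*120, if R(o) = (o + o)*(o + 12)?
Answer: -9480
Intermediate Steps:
R(o) = 2*o*(12 + o) (R(o) = (2*o)*(12 + o) = 2*o*(12 + o))
(-57 + R(-1))*120 = (-57 + 2*(-1)*(12 - 1))*120 = (-57 + 2*(-1)*11)*120 = (-57 - 22)*120 = -79*120 = -9480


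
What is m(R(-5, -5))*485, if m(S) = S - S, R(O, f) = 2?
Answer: 0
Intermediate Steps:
m(S) = 0
m(R(-5, -5))*485 = 0*485 = 0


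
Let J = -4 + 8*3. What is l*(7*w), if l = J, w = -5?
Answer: -700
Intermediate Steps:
J = 20 (J = -4 + 24 = 20)
l = 20
l*(7*w) = 20*(7*(-5)) = 20*(-35) = -700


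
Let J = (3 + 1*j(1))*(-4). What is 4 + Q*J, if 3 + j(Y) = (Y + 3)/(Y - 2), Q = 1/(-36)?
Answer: 32/9 ≈ 3.5556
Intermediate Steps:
Q = -1/36 (Q = 1*(-1/36) = -1/36 ≈ -0.027778)
j(Y) = -3 + (3 + Y)/(-2 + Y) (j(Y) = -3 + (Y + 3)/(Y - 2) = -3 + (3 + Y)/(-2 + Y))
J = 16 (J = (3 + 1*((9 - 2*1)/(-2 + 1)))*(-4) = (3 + 1*((9 - 2)/(-1)))*(-4) = (3 + 1*(-1*7))*(-4) = (3 + 1*(-7))*(-4) = (3 - 7)*(-4) = -4*(-4) = 16)
4 + Q*J = 4 - 1/36*16 = 4 - 4/9 = 32/9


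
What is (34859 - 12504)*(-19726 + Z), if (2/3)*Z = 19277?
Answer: 410862545/2 ≈ 2.0543e+8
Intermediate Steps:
Z = 57831/2 (Z = (3/2)*19277 = 57831/2 ≈ 28916.)
(34859 - 12504)*(-19726 + Z) = (34859 - 12504)*(-19726 + 57831/2) = 22355*(18379/2) = 410862545/2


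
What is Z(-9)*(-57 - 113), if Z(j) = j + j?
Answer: 3060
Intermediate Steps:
Z(j) = 2*j
Z(-9)*(-57 - 113) = (2*(-9))*(-57 - 113) = -18*(-170) = 3060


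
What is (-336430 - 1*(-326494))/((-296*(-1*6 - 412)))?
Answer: -621/7733 ≈ -0.080305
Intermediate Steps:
(-336430 - 1*(-326494))/((-296*(-1*6 - 412))) = (-336430 + 326494)/((-296*(-6 - 412))) = -9936/((-296*(-418))) = -9936/123728 = -9936*1/123728 = -621/7733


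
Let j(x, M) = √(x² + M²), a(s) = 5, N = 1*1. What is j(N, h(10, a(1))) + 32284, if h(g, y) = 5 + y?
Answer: 32284 + √101 ≈ 32294.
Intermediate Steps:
N = 1
j(x, M) = √(M² + x²)
j(N, h(10, a(1))) + 32284 = √((5 + 5)² + 1²) + 32284 = √(10² + 1) + 32284 = √(100 + 1) + 32284 = √101 + 32284 = 32284 + √101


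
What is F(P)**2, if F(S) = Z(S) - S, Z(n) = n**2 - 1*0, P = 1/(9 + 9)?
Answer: 289/104976 ≈ 0.0027530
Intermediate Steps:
P = 1/18 ≈ 0.055556
Z(n) = n**2 (Z(n) = n**2 + 0 = n**2)
F(S) = S**2 - S
F(P)**2 = ((-1 + 1/18)/18)**2 = ((1/18)*(-17/18))**2 = (-17/324)**2 = 289/104976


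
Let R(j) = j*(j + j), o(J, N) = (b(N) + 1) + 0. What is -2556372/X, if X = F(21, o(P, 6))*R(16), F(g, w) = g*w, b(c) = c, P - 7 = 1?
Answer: -30433/896 ≈ -33.965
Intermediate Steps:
P = 8 (P = 7 + 1 = 8)
o(J, N) = 1 + N (o(J, N) = (N + 1) + 0 = (1 + N) + 0 = 1 + N)
R(j) = 2*j² (R(j) = j*(2*j) = 2*j²)
X = 75264 (X = (21*(1 + 6))*(2*16²) = (21*7)*(2*256) = 147*512 = 75264)
-2556372/X = -2556372/75264 = -2556372*1/75264 = -30433/896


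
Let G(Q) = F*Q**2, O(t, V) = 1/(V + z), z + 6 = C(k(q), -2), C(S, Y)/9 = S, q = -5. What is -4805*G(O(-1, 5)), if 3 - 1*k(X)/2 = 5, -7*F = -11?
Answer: -52855/9583 ≈ -5.5155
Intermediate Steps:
F = 11/7 (F = -1/7*(-11) = 11/7 ≈ 1.5714)
k(X) = -4 (k(X) = 6 - 2*5 = 6 - 10 = -4)
C(S, Y) = 9*S
z = -42 (z = -6 + 9*(-4) = -6 - 36 = -42)
O(t, V) = 1/(-42 + V) (O(t, V) = 1/(V - 42) = 1/(-42 + V))
G(Q) = 11*Q**2/7
-4805*G(O(-1, 5)) = -52855*(1/(-42 + 5))**2/7 = -52855*(1/(-37))**2/7 = -52855*(-1/37)**2/7 = -52855/(7*1369) = -4805*11/9583 = -52855/9583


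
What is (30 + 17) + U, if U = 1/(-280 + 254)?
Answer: 1221/26 ≈ 46.962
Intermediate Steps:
U = -1/26 (U = 1/(-26) = -1/26 ≈ -0.038462)
(30 + 17) + U = (30 + 17) - 1/26 = 47 - 1/26 = 1221/26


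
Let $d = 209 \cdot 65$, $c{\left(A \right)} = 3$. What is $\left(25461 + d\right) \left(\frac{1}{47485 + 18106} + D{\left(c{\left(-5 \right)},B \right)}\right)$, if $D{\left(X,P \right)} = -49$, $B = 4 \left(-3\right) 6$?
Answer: $- \frac{125492204068}{65591} \approx -1.9133 \cdot 10^{6}$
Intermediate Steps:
$B = -72$ ($B = \left(-12\right) 6 = -72$)
$d = 13585$
$\left(25461 + d\right) \left(\frac{1}{47485 + 18106} + D{\left(c{\left(-5 \right)},B \right)}\right) = \left(25461 + 13585\right) \left(\frac{1}{47485 + 18106} - 49\right) = 39046 \left(\frac{1}{65591} - 49\right) = 39046 \left(- \frac{3213958}{65591}\right) = - \frac{125492204068}{65591}$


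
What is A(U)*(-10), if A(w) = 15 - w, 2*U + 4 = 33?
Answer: -5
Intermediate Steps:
U = 29/2 (U = -2 + (½)*33 = -2 + 33/2 = 29/2 ≈ 14.500)
A(U)*(-10) = (15 - 1*29/2)*(-10) = (15 - 29/2)*(-10) = (½)*(-10) = -5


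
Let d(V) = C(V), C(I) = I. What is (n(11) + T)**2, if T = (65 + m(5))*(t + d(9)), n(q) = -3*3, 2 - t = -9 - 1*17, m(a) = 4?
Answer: 6471936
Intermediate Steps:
d(V) = V
t = 28 (t = 2 - (-9 - 1*17) = 2 - (-9 - 17) = 2 - 1*(-26) = 2 + 26 = 28)
n(q) = -9
T = 2553 (T = (65 + 4)*(28 + 9) = 69*37 = 2553)
(n(11) + T)**2 = (-9 + 2553)**2 = 2544**2 = 6471936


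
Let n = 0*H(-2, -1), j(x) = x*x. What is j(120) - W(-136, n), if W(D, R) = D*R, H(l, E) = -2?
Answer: 14400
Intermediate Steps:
j(x) = x²
n = 0 (n = 0*(-2) = 0)
j(120) - W(-136, n) = 120² - (-136)*0 = 14400 - 1*0 = 14400 + 0 = 14400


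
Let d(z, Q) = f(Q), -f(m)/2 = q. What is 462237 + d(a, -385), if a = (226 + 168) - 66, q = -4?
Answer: 462245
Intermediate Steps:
a = 328 (a = 394 - 66 = 328)
f(m) = 8 (f(m) = -2*(-4) = 8)
d(z, Q) = 8
462237 + d(a, -385) = 462237 + 8 = 462245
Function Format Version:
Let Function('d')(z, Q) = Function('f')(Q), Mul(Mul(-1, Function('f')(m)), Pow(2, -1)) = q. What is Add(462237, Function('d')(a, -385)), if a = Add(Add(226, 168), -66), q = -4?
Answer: 462245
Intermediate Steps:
a = 328 (a = Add(394, -66) = 328)
Function('f')(m) = 8 (Function('f')(m) = Mul(-2, -4) = 8)
Function('d')(z, Q) = 8
Add(462237, Function('d')(a, -385)) = Add(462237, 8) = 462245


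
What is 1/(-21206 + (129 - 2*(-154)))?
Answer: -1/20769 ≈ -4.8149e-5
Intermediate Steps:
1/(-21206 + (129 - 2*(-154))) = 1/(-21206 + (129 + 308)) = 1/(-21206 + 437) = 1/(-20769) = -1/20769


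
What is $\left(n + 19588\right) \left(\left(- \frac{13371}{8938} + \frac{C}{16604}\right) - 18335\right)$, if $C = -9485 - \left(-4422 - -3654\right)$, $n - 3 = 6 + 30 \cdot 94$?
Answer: $- \frac{30502072761632175}{74203276} \approx -4.1106 \cdot 10^{8}$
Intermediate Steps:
$n = 2829$ ($n = 3 + \left(6 + 30 \cdot 94\right) = 3 + \left(6 + 2820\right) = 3 + 2826 = 2829$)
$C = -8717$ ($C = -9485 - \left(-4422 + 3654\right) = -9485 - -768 = -9485 + 768 = -8717$)
$\left(n + 19588\right) \left(\left(- \frac{13371}{8938} + \frac{C}{16604}\right) - 18335\right) = \left(2829 + 19588\right) \left(\left(- \frac{13371}{8938} - \frac{8717}{16604}\right) - 18335\right) = 22417 \left(\left(\left(-13371\right) \frac{1}{8938} - \frac{8717}{16604}\right) - 18335\right) = 22417 \left(\left(- \frac{13371}{8938} - \frac{8717}{16604}\right) - 18335\right) = 22417 \left(- \frac{149962315}{74203276} - 18335\right) = 22417 \left(- \frac{1360667027775}{74203276}\right) = - \frac{30502072761632175}{74203276}$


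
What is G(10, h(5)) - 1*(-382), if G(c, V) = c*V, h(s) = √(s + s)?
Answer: 382 + 10*√10 ≈ 413.62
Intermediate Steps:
h(s) = √2*√s (h(s) = √(2*s) = √2*√s)
G(c, V) = V*c
G(10, h(5)) - 1*(-382) = (√2*√5)*10 - 1*(-382) = √10*10 + 382 = 10*√10 + 382 = 382 + 10*√10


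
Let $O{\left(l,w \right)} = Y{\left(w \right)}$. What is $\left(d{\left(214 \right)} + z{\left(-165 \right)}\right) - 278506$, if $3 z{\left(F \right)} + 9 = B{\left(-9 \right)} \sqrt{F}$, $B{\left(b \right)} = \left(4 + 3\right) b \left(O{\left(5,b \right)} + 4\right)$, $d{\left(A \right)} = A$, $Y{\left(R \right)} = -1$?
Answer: $-278295 - 63 i \sqrt{165} \approx -2.783 \cdot 10^{5} - 809.25 i$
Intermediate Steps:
$O{\left(l,w \right)} = -1$
$B{\left(b \right)} = 21 b$ ($B{\left(b \right)} = \left(4 + 3\right) b \left(-1 + 4\right) = 7 b 3 = 21 b$)
$z{\left(F \right)} = -3 - 63 \sqrt{F}$ ($z{\left(F \right)} = -3 + \frac{21 \left(-9\right) \sqrt{F}}{3} = -3 + \frac{\left(-189\right) \sqrt{F}}{3} = -3 - 63 \sqrt{F}$)
$\left(d{\left(214 \right)} + z{\left(-165 \right)}\right) - 278506 = \left(214 - \left(3 + 63 \sqrt{-165}\right)\right) - 278506 = \left(214 - \left(3 + 63 i \sqrt{165}\right)\right) - 278506 = \left(211 - 63 i \sqrt{165}\right) - 278506 = -278295 - 63 i \sqrt{165}$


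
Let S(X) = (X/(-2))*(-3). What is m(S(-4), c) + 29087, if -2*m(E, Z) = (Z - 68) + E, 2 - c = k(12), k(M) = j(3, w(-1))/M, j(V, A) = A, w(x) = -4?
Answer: 174737/6 ≈ 29123.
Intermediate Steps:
S(X) = 3*X/2 (S(X) = (X*(-1/2))*(-3) = -X/2*(-3) = 3*X/2)
k(M) = -4/M
c = 7/3 (c = 2 - (-4)/12 = 2 - 1*(-1/3) = 2 + 1/3 = 7/3 ≈ 2.3333)
m(E, Z) = 34 - E/2 - Z/2 (m(E, Z) = -((Z - 68) + E)/2 = -((-68 + Z) + E)/2 = -(-68 + E + Z)/2 = 34 - E/2 - Z/2)
m(S(-4), c) + 29087 = (34 - 3*(-4)/4 - 1/2*7/3) + 29087 = (34 - 1/2*(-6) - 7/6) + 29087 = (34 + 3 - 7/6) + 29087 = 215/6 + 29087 = 174737/6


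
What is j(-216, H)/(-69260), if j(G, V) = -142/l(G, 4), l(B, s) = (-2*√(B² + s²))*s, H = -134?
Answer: -71*√2917/3232502720 ≈ -1.1863e-6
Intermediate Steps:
l(B, s) = -2*s*√(B² + s²)
j(G, V) = 71/(4*√(16 + G²)) (j(G, V) = -142*(-1/(8*√(G² + 4²))) = -142*(-1/(8*√(G² + 16))) = -142*(-1/(8*√(16 + G²))) = -(-71)/(4*√(16 + G²)) = 71/(4*√(16 + G²)))
j(-216, H)/(-69260) = (71/(4*√(16 + (-216)²)))/(-69260) = (71/(4*√(16 + 46656)))*(-1/69260) = (71/(4*√46672))*(-1/69260) = (71*(√2917/11668)/4)*(-1/69260) = (71*√2917/46672)*(-1/69260) = -71*√2917/3232502720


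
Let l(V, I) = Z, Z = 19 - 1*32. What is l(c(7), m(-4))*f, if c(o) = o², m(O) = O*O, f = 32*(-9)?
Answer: 3744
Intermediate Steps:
f = -288
Z = -13 (Z = 19 - 32 = -13)
m(O) = O²
l(V, I) = -13
l(c(7), m(-4))*f = -13*(-288) = 3744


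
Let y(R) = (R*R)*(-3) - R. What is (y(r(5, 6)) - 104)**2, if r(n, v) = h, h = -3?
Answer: 16384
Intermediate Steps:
r(n, v) = -3
y(R) = -R - 3*R**2 (y(R) = R**2*(-3) - R = -3*R**2 - R = -R - 3*R**2)
(y(r(5, 6)) - 104)**2 = (-1*(-3)*(1 + 3*(-3)) - 104)**2 = (-1*(-3)*(1 - 9) - 104)**2 = (-1*(-3)*(-8) - 104)**2 = (-24 - 104)**2 = (-128)**2 = 16384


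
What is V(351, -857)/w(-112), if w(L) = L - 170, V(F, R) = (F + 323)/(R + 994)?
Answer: -337/19317 ≈ -0.017446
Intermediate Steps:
V(F, R) = (323 + F)/(994 + R)
w(L) = -170 + L
V(351, -857)/w(-112) = ((323 + 351)/(994 - 857))/(-170 - 112) = (674/137)/(-282) = ((1/137)*674)*(-1/282) = (674/137)*(-1/282) = -337/19317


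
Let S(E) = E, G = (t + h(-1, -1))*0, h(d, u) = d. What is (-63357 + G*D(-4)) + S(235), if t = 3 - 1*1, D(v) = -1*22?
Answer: -63122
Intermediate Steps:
D(v) = -22
t = 2 (t = 3 - 1 = 2)
G = 0 (G = (2 - 1)*0 = 1*0 = 0)
(-63357 + G*D(-4)) + S(235) = (-63357 + 0*(-22)) + 235 = (-63357 + 0) + 235 = -63357 + 235 = -63122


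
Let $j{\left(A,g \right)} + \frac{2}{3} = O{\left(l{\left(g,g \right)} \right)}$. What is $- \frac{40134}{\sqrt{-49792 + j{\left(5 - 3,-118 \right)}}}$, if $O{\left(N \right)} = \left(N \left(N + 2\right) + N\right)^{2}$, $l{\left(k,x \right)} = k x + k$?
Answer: $- \frac{20067 \sqrt{327116692789462110}}{54519448798243685} \approx -0.00021051$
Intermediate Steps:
$l{\left(k,x \right)} = k + k x$
$O{\left(N \right)} = \left(N + N \left(2 + N\right)\right)^{2}$ ($O{\left(N \right)} = \left(N \left(2 + N\right) + N\right)^{2} = \left(N + N \left(2 + N\right)\right)^{2}$)
$j{\left(A,g \right)} = - \frac{2}{3} + g^{2} \left(1 + g\right)^{2} \left(3 + g \left(1 + g\right)\right)^{2}$ ($j{\left(A,g \right)} = - \frac{2}{3} + \left(g \left(1 + g\right)\right)^{2} \left(3 + g \left(1 + g\right)\right)^{2} = - \frac{2}{3} + g^{2} \left(1 + g\right)^{2} \left(3 + g \left(1 + g\right)\right)^{2}$)
$- \frac{40134}{\sqrt{-49792 + j{\left(5 - 3,-118 \right)}}} = - \frac{40134}{\sqrt{-49792 - \left(\frac{2}{3} - \left(-118\right)^{2} \left(1 - 118\right)^{2} \left(3 - 118 \left(1 - 118\right)\right)^{2}\right)}} = - \frac{40134}{\sqrt{-49792 - \left(\frac{2}{3} - 13924 \left(-117\right)^{2} \left(3 - -13806\right)^{2}\right)}} = - \frac{40134}{\sqrt{-49792 - \left(\frac{2}{3} - 190605636 \left(3 + 13806\right)^{2}\right)}} = - \frac{40134}{\sqrt{-49792 - \left(\frac{2}{3} - 190605636 \cdot 13809^{2}\right)}} = - \frac{40134}{\sqrt{-49792 - \left(\frac{2}{3} - 36346299198878916\right)}} = - \frac{40134}{\sqrt{-49792 + \left(- \frac{2}{3} + 36346299198878916\right)}} = - \frac{40134}{\sqrt{-49792 + \frac{109038897596636746}{3}}} = - \frac{40134}{\sqrt{\frac{109038897596487370}{3}}} = - \frac{40134}{\frac{1}{3} \sqrt{327116692789462110}} = - 40134 \frac{\sqrt{327116692789462110}}{109038897596487370} = - \frac{20067 \sqrt{327116692789462110}}{54519448798243685}$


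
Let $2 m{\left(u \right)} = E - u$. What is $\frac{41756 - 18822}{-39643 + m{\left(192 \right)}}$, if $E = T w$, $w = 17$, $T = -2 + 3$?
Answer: $- \frac{45868}{79461} \approx -0.57724$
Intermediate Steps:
$T = 1$
$E = 17$ ($E = 1 \cdot 17 = 17$)
$m{\left(u \right)} = \frac{17}{2} - \frac{u}{2}$ ($m{\left(u \right)} = \frac{17 - u}{2} = \frac{17}{2} - \frac{u}{2}$)
$\frac{41756 - 18822}{-39643 + m{\left(192 \right)}} = \frac{41756 - 18822}{-39643 + \left(\frac{17}{2} - 96\right)} = \frac{22934}{-39643 + \left(\frac{17}{2} - 96\right)} = \frac{22934}{-39643 - \frac{175}{2}} = \frac{22934}{- \frac{79461}{2}} = 22934 \left(- \frac{2}{79461}\right) = - \frac{45868}{79461}$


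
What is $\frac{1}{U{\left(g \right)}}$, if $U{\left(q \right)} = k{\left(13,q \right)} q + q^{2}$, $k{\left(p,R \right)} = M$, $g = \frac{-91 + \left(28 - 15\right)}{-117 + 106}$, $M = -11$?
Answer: $- \frac{121}{3354} \approx -0.036076$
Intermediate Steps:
$g = \frac{78}{11}$ ($g = \frac{-91 + 13}{-11} = \left(-78\right) \left(- \frac{1}{11}\right) = \frac{78}{11} \approx 7.0909$)
$k{\left(p,R \right)} = -11$
$U{\left(q \right)} = q^{2} - 11 q$ ($U{\left(q \right)} = - 11 q + q^{2} = q^{2} - 11 q$)
$\frac{1}{U{\left(g \right)}} = \frac{1}{\frac{78}{11} \left(-11 + \frac{78}{11}\right)} = \frac{1}{\frac{78}{11} \left(- \frac{43}{11}\right)} = \frac{1}{- \frac{3354}{121}} = - \frac{121}{3354}$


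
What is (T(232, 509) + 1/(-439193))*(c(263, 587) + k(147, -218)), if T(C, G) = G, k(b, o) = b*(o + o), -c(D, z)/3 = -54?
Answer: -14291502657480/439193 ≈ -3.2540e+7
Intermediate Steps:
c(D, z) = 162 (c(D, z) = -3*(-54) = 162)
k(b, o) = 2*b*o (k(b, o) = b*(2*o) = 2*b*o)
(T(232, 509) + 1/(-439193))*(c(263, 587) + k(147, -218)) = (509 + 1/(-439193))*(162 + 2*147*(-218)) = (509 - 1/439193)*(162 - 64092) = (223549236/439193)*(-63930) = -14291502657480/439193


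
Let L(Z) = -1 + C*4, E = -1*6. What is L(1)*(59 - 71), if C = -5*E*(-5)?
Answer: 7212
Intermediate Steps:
E = -6
C = -150 (C = -5*(-6)*(-5) = 30*(-5) = -150)
L(Z) = -601 (L(Z) = -1 - 150*4 = -1 - 600 = -601)
L(1)*(59 - 71) = -601*(59 - 71) = -601*(-12) = 7212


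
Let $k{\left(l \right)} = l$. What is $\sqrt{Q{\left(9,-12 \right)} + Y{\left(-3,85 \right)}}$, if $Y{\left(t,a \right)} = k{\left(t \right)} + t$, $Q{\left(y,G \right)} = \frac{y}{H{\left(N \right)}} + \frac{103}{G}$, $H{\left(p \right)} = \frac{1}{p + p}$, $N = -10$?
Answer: $\frac{i \sqrt{7005}}{6} \approx 13.949 i$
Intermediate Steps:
$H{\left(p \right)} = \frac{1}{2 p}$
$Q{\left(y,G \right)} = - 20 y + \frac{103}{G}$ ($Q{\left(y,G \right)} = \frac{y}{\frac{1}{2} \frac{1}{-10}} + \frac{103}{G} = \frac{y}{\frac{1}{2} \left(- \frac{1}{10}\right)} + \frac{103}{G} = \frac{y}{- \frac{1}{20}} + \frac{103}{G} = y \left(-20\right) + \frac{103}{G} = - 20 y + \frac{103}{G}$)
$Y{\left(t,a \right)} = 2 t$ ($Y{\left(t,a \right)} = t + t = 2 t$)
$\sqrt{Q{\left(9,-12 \right)} + Y{\left(-3,85 \right)}} = \sqrt{\left(\left(-20\right) 9 + \frac{103}{-12}\right) + 2 \left(-3\right)} = \sqrt{\left(-180 + 103 \left(- \frac{1}{12}\right)\right) - 6} = \sqrt{\left(-180 - \frac{103}{12}\right) - 6} = \sqrt{- \frac{2263}{12} - 6} = \sqrt{- \frac{2335}{12}} = \frac{i \sqrt{7005}}{6}$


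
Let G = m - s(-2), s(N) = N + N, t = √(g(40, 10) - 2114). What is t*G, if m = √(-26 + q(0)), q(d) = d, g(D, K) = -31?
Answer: I*√2145*(4 + I*√26) ≈ -236.16 + 185.26*I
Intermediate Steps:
t = I*√2145 (t = √(-31 - 2114) = √(-2145) = I*√2145 ≈ 46.314*I)
s(N) = 2*N
m = I*√26 (m = √(-26 + 0) = √(-26) = I*√26 ≈ 5.099*I)
G = 4 + I*√26 (G = I*√26 - 2*(-2) = I*√26 - 1*(-4) = I*√26 + 4 = 4 + I*√26 ≈ 4.0 + 5.099*I)
t*G = (I*√2145)*(4 + I*√26) = I*√2145*(4 + I*√26)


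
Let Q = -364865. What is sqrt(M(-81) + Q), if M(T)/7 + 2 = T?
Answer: I*sqrt(365446) ≈ 604.52*I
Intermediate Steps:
M(T) = -14 + 7*T
sqrt(M(-81) + Q) = sqrt((-14 + 7*(-81)) - 364865) = sqrt((-14 - 567) - 364865) = sqrt(-581 - 364865) = sqrt(-365446) = I*sqrt(365446)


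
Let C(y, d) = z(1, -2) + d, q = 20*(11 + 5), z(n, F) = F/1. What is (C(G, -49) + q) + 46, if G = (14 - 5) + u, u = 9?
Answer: 315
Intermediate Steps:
z(n, F) = F (z(n, F) = F*1 = F)
q = 320 (q = 20*16 = 320)
G = 18 (G = (14 - 5) + 9 = 9 + 9 = 18)
C(y, d) = -2 + d
(C(G, -49) + q) + 46 = ((-2 - 49) + 320) + 46 = (-51 + 320) + 46 = 269 + 46 = 315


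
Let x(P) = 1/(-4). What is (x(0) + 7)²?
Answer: 729/16 ≈ 45.563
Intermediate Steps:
x(P) = -¼
(x(0) + 7)² = (-¼ + 7)² = (27/4)² = 729/16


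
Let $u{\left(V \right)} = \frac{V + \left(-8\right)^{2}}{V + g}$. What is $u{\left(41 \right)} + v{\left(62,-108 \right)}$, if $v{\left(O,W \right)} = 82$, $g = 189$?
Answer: $\frac{3793}{46} \approx 82.457$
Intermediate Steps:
$u{\left(V \right)} = \frac{64 + V}{189 + V}$ ($u{\left(V \right)} = \frac{V + \left(-8\right)^{2}}{V + 189} = \frac{V + 64}{189 + V} = \frac{64 + V}{189 + V}$)
$u{\left(41 \right)} + v{\left(62,-108 \right)} = \frac{64 + 41}{189 + 41} + 82 = \frac{1}{230} \cdot 105 + 82 = \frac{21}{46} + 82 = \frac{3793}{46}$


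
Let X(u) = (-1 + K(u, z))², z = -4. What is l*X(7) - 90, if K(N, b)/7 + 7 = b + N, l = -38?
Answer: -32048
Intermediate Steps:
K(N, b) = -49 + 7*N + 7*b (K(N, b) = -49 + 7*(b + N) = -49 + 7*(N + b) = -49 + (7*N + 7*b) = -49 + 7*N + 7*b)
X(u) = (-78 + 7*u)² (X(u) = (-1 + (-49 + 7*u + 7*(-4)))² = (-1 + (-49 + 7*u - 28))² = (-1 + (-77 + 7*u))² = (-78 + 7*u)²)
l*X(7) - 90 = -38*(-78 + 7*7)² - 90 = -38*(-78 + 49)² - 90 = -38*(-29)² - 90 = -38*841 - 90 = -31958 - 90 = -32048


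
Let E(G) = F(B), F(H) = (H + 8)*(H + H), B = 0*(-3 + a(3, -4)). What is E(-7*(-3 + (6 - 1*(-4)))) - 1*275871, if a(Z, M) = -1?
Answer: -275871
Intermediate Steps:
B = 0 (B = 0*(-3 - 1) = 0*(-4) = 0)
F(H) = 2*H*(8 + H) (F(H) = (8 + H)*(2*H) = 2*H*(8 + H))
E(G) = 0 (E(G) = 2*0*(8 + 0) = 2*0*8 = 0)
E(-7*(-3 + (6 - 1*(-4)))) - 1*275871 = 0 - 1*275871 = 0 - 275871 = -275871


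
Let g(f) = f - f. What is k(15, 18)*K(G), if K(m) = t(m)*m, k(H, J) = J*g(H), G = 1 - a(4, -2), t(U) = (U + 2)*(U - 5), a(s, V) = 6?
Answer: 0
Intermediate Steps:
t(U) = (-5 + U)*(2 + U) (t(U) = (2 + U)*(-5 + U) = (-5 + U)*(2 + U))
g(f) = 0
G = -5 (G = 1 - 1*6 = 1 - 6 = -5)
k(H, J) = 0 (k(H, J) = J*0 = 0)
K(m) = m*(-10 + m² - 3*m) (K(m) = (-10 + m² - 3*m)*m = m*(-10 + m² - 3*m))
k(15, 18)*K(G) = 0*(-5*(-10 + (-5)² - 3*(-5))) = 0*(-5*(-10 + 25 + 15)) = 0*(-5*30) = 0*(-150) = 0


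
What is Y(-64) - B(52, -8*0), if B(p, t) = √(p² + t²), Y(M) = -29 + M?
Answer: -145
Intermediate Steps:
Y(-64) - B(52, -8*0) = (-29 - 64) - √(52² + (-8*0)²) = -93 - √(2704 + 0²) = -93 - √(2704 + 0) = -93 - √2704 = -93 - 1*52 = -93 - 52 = -145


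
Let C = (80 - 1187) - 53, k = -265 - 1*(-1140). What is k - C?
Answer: 2035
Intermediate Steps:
k = 875 (k = -265 + 1140 = 875)
C = -1160 (C = -1107 - 53 = -1160)
k - C = 875 - 1*(-1160) = 875 + 1160 = 2035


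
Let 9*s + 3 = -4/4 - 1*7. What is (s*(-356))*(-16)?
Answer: -62656/9 ≈ -6961.8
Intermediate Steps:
s = -11/9 (s = -⅓ + (-4/4 - 1*7)/9 = -⅓ + (-4*¼ - 7)/9 = -⅓ + (-1 - 7)/9 = -⅓ + (⅑)*(-8) = -⅓ - 8/9 = -11/9 ≈ -1.2222)
(s*(-356))*(-16) = -11/9*(-356)*(-16) = (3916/9)*(-16) = -62656/9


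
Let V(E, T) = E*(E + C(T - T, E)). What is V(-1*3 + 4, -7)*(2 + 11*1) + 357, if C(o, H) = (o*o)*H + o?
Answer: 370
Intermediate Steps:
C(o, H) = o + H*o**2 (C(o, H) = o**2*H + o = H*o**2 + o = o + H*o**2)
V(E, T) = E**2 (V(E, T) = E*(E + (T - T)*(1 + E*(T - T))) = E*(E + 0*(1 + E*0)) = E*(E + 0*(1 + 0)) = E*(E + 0*1) = E*(E + 0) = E*E = E**2)
V(-1*3 + 4, -7)*(2 + 11*1) + 357 = (-1*3 + 4)**2*(2 + 11*1) + 357 = (-3 + 4)**2*(2 + 11) + 357 = 1**2*13 + 357 = 1*13 + 357 = 13 + 357 = 370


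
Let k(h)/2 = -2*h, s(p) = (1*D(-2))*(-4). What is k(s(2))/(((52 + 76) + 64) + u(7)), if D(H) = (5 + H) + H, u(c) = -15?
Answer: 16/177 ≈ 0.090395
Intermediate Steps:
D(H) = 5 + 2*H
s(p) = -4 (s(p) = (1*(5 + 2*(-2)))*(-4) = (1*(5 - 4))*(-4) = (1*1)*(-4) = 1*(-4) = -4)
k(h) = -4*h (k(h) = 2*(-2*h) = -4*h)
k(s(2))/(((52 + 76) + 64) + u(7)) = (-4*(-4))/(((52 + 76) + 64) - 15) = 16/((128 + 64) - 15) = 16/(192 - 15) = 16/177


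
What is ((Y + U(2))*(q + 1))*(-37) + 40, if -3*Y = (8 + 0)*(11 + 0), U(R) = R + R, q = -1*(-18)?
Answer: 53548/3 ≈ 17849.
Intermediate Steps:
q = 18
U(R) = 2*R
Y = -88/3 (Y = -(8 + 0)*(11 + 0)/3 = -8*11/3 = -⅓*88 = -88/3 ≈ -29.333)
((Y + U(2))*(q + 1))*(-37) + 40 = ((-88/3 + 2*2)*(18 + 1))*(-37) + 40 = ((-88/3 + 4)*19)*(-37) + 40 = -76/3*19*(-37) + 40 = -1444/3*(-37) + 40 = 53428/3 + 40 = 53548/3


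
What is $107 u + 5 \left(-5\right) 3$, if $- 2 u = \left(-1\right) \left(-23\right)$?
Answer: $- \frac{2611}{2} \approx -1305.5$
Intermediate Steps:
$u = - \frac{23}{2}$ ($u = - \frac{\left(-1\right) \left(-23\right)}{2} = \left(- \frac{1}{2}\right) 23 = - \frac{23}{2} \approx -11.5$)
$107 u + 5 \left(-5\right) 3 = 107 \left(- \frac{23}{2}\right) + 5 \left(-5\right) 3 = - \frac{2461}{2} - 75 = - \frac{2611}{2}$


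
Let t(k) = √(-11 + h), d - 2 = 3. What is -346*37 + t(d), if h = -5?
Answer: -12802 + 4*I ≈ -12802.0 + 4.0*I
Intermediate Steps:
d = 5 (d = 2 + 3 = 5)
t(k) = 4*I (t(k) = √(-11 - 5) = √(-16) = 4*I)
-346*37 + t(d) = -346*37 + 4*I = -12802 + 4*I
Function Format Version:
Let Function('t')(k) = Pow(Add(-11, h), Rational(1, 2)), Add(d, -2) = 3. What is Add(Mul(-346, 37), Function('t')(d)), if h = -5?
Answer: Add(-12802, Mul(4, I)) ≈ Add(-12802., Mul(4.0000, I))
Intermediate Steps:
d = 5 (d = Add(2, 3) = 5)
Function('t')(k) = Mul(4, I) (Function('t')(k) = Pow(Add(-11, -5), Rational(1, 2)) = Pow(-16, Rational(1, 2)) = Mul(4, I))
Add(Mul(-346, 37), Function('t')(d)) = Add(Mul(-346, 37), Mul(4, I)) = Add(-12802, Mul(4, I))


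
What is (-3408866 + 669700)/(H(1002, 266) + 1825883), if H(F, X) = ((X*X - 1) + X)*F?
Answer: -2739166/72988925 ≈ -0.037529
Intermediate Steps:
H(F, X) = F*(-1 + X + X²) (H(F, X) = ((X² - 1) + X)*F = ((-1 + X²) + X)*F = (-1 + X + X²)*F = F*(-1 + X + X²))
(-3408866 + 669700)/(H(1002, 266) + 1825883) = (-3408866 + 669700)/(1002*(-1 + 266 + 266²) + 1825883) = -2739166/(1002*(-1 + 266 + 70756) + 1825883) = -2739166/(1002*71021 + 1825883) = -2739166/(71163042 + 1825883) = -2739166/72988925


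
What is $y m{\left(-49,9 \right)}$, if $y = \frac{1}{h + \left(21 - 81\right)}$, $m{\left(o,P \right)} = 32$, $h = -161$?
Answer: $- \frac{32}{221} \approx -0.1448$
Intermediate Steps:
$y = - \frac{1}{221}$ ($y = \frac{1}{-161 + \left(21 - 81\right)} = \frac{1}{-161 - 60} = \frac{1}{-221} = - \frac{1}{221} \approx -0.0045249$)
$y m{\left(-49,9 \right)} = \left(- \frac{1}{221}\right) 32 = - \frac{32}{221}$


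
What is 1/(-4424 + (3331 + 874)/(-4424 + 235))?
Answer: -4189/18536341 ≈ -0.00022599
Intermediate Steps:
1/(-4424 + (3331 + 874)/(-4424 + 235)) = 1/(-4424 + 4205/(-4189)) = 1/(-4424 + 4205*(-1/4189)) = 1/(-4424 - 4205/4189) = 1/(-18536341/4189) = -4189/18536341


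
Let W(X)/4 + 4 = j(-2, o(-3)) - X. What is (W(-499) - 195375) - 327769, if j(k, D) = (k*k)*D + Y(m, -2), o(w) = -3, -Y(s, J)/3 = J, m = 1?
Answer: -521188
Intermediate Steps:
Y(s, J) = -3*J
j(k, D) = 6 + D*k² (j(k, D) = (k*k)*D - 3*(-2) = k²*D + 6 = D*k² + 6 = 6 + D*k²)
W(X) = -40 - 4*X (W(X) = -16 + 4*((6 - 3*(-2)²) - X) = -16 + 4*((6 - 3*4) - X) = -16 + 4*((6 - 12) - X) = -16 + 4*(-6 - X) = -16 + (-24 - 4*X) = -40 - 4*X)
(W(-499) - 195375) - 327769 = ((-40 - 4*(-499)) - 195375) - 327769 = ((-40 + 1996) - 195375) - 327769 = (1956 - 195375) - 327769 = -193419 - 327769 = -521188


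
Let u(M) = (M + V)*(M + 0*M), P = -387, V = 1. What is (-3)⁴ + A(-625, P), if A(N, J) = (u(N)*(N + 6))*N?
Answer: 150881250081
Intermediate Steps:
u(M) = M*(1 + M) (u(M) = (M + 1)*(M + 0*M) = (1 + M)*(M + 0) = (1 + M)*M = M*(1 + M))
A(N, J) = N²*(1 + N)*(6 + N) (A(N, J) = ((N*(1 + N))*(N + 6))*N = ((N*(1 + N))*(6 + N))*N = (N*(1 + N)*(6 + N))*N = N²*(1 + N)*(6 + N))
(-3)⁴ + A(-625, P) = (-3)⁴ + (-625)²*(1 - 625)*(6 - 625) = 81 + 390625*(-624)*(-619) = 81 + 150881250000 = 150881250081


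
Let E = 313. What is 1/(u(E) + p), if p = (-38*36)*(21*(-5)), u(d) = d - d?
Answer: 1/143640 ≈ 6.9618e-6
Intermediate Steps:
u(d) = 0
p = 143640 (p = -1368*(-105) = 143640)
1/(u(E) + p) = 1/(0 + 143640) = 1/143640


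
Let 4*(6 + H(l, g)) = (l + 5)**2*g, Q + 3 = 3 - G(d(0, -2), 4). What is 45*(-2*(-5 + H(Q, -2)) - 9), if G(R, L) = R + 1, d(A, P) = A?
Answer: 1305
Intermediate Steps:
G(R, L) = 1 + R
Q = -1 (Q = -3 + (3 - (1 + 0)) = -3 + (3 - 1*1) = -3 + (3 - 1) = -3 + 2 = -1)
H(l, g) = -6 + g*(5 + l)**2/4 (H(l, g) = -6 + ((l + 5)**2*g)/4 = -6 + ((5 + l)**2*g)/4 = -6 + (g*(5 + l)**2)/4 = -6 + g*(5 + l)**2/4)
45*(-2*(-5 + H(Q, -2)) - 9) = 45*(-2*(-5 + (-6 + (1/4)*(-2)*(5 - 1)**2)) - 9) = 45*(-2*(-5 + (-6 + (1/4)*(-2)*4**2)) - 9) = 45*(-2*(-5 + (-6 + (1/4)*(-2)*16)) - 9) = 45*(-2*(-5 + (-6 - 8)) - 9) = 45*(-2*(-5 - 14) - 9) = 45*(-2*(-19) - 9) = 45*(38 - 9) = 45*29 = 1305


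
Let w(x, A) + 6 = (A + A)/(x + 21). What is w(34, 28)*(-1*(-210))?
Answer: -11508/11 ≈ -1046.2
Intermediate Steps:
w(x, A) = -6 + 2*A/(21 + x) (w(x, A) = -6 + (A + A)/(x + 21) = -6 + (2*A)/(21 + x) = -6 + 2*A/(21 + x))
w(34, 28)*(-1*(-210)) = (2*(-63 + 28 - 3*34)/(21 + 34))*(-1*(-210)) = (2*(-63 + 28 - 102)/55)*210 = (2*(1/55)*(-137))*210 = -274/55*210 = -11508/11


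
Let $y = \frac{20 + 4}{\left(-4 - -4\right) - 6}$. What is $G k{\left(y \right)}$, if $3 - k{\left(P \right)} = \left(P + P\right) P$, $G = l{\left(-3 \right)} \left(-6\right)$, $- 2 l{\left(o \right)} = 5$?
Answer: $-435$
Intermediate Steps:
$l{\left(o \right)} = - \frac{5}{2}$ ($l{\left(o \right)} = \left(- \frac{1}{2}\right) 5 = - \frac{5}{2}$)
$y = -4$ ($y = \frac{24}{\left(-4 + 4\right) - 6} = \frac{24}{0 - 6} = \frac{24}{-6} = 24 \left(- \frac{1}{6}\right) = -4$)
$G = 15$ ($G = \left(- \frac{5}{2}\right) \left(-6\right) = 15$)
$k{\left(P \right)} = 3 - 2 P^{2}$ ($k{\left(P \right)} = 3 - \left(P + P\right) P = 3 - 2 P P = 3 - 2 P^{2}$)
$G k{\left(y \right)} = 15 \left(3 - 2 \left(-4\right)^{2}\right) = 15 \left(3 - 32\right) = 15 \left(-29\right) = -435$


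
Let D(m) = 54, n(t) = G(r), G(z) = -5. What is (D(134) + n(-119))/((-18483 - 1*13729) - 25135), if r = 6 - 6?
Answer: -49/57347 ≈ -0.00085445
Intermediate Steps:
r = 0
n(t) = -5
(D(134) + n(-119))/((-18483 - 1*13729) - 25135) = (54 - 5)/((-18483 - 1*13729) - 25135) = 49/((-18483 - 13729) - 25135) = 49/(-32212 - 25135) = 49/(-57347) = 49*(-1/57347) = -49/57347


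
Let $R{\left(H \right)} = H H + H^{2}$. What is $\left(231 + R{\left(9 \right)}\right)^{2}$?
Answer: $154449$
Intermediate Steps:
$R{\left(H \right)} = 2 H^{2}$ ($R{\left(H \right)} = H^{2} + H^{2} = 2 H^{2}$)
$\left(231 + R{\left(9 \right)}\right)^{2} = \left(231 + 2 \cdot 9^{2}\right)^{2} = \left(231 + 2 \cdot 81\right)^{2} = \left(231 + 162\right)^{2} = 393^{2} = 154449$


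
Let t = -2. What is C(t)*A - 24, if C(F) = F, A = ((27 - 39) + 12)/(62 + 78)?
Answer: -24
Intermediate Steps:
A = 0 (A = (-12 + 12)/140 = 0*(1/140) = 0)
C(t)*A - 24 = -2*0 - 24 = 0 - 24 = -24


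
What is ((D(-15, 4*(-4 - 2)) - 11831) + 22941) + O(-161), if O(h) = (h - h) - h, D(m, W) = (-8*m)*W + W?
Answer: 8367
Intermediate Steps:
D(m, W) = W - 8*W*m (D(m, W) = -8*W*m + W = W - 8*W*m)
O(h) = -h (O(h) = 0 - h = -h)
((D(-15, 4*(-4 - 2)) - 11831) + 22941) + O(-161) = (((4*(-4 - 2))*(1 - 8*(-15)) - 11831) + 22941) - 1*(-161) = (((4*(-6))*(1 + 120) - 11831) + 22941) + 161 = ((-24*121 - 11831) + 22941) + 161 = ((-2904 - 11831) + 22941) + 161 = (-14735 + 22941) + 161 = 8206 + 161 = 8367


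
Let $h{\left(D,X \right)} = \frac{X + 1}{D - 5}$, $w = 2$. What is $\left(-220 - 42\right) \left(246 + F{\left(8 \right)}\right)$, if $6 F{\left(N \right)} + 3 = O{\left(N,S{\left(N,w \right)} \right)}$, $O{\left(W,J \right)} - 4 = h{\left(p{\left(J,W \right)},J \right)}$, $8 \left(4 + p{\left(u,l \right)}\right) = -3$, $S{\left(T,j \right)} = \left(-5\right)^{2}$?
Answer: $- \frac{14484277}{225} \approx -64375.0$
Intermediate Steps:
$S{\left(T,j \right)} = 25$
$p{\left(u,l \right)} = - \frac{35}{8}$ ($p{\left(u,l \right)} = -4 + \frac{1}{8} \left(-3\right) = -4 - \frac{3}{8} = - \frac{35}{8}$)
$h{\left(D,X \right)} = \frac{1 + X}{-5 + D}$
$O{\left(W,J \right)} = \frac{292}{75} - \frac{8 J}{75}$ ($O{\left(W,J \right)} = 4 + \frac{1 + J}{-5 - \frac{35}{8}} = 4 + \frac{1 + J}{- \frac{75}{8}} = 4 - \frac{8 \left(1 + J\right)}{75} = 4 - \left(\frac{8}{75} + \frac{8 J}{75}\right) = \frac{292}{75} - \frac{8 J}{75}$)
$F{\left(N \right)} = - \frac{133}{450}$ ($F{\left(N \right)} = - \frac{1}{2} + \frac{\frac{292}{75} - \frac{8}{3}}{6} = - \frac{1}{2} + \frac{1}{6} \cdot \frac{92}{75} = - \frac{1}{2} + \frac{46}{225} = - \frac{133}{450}$)
$\left(-220 - 42\right) \left(246 + F{\left(8 \right)}\right) = \left(-220 - 42\right) \left(246 - \frac{133}{450}\right) = \left(-262\right) \frac{110567}{450} = - \frac{14484277}{225}$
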